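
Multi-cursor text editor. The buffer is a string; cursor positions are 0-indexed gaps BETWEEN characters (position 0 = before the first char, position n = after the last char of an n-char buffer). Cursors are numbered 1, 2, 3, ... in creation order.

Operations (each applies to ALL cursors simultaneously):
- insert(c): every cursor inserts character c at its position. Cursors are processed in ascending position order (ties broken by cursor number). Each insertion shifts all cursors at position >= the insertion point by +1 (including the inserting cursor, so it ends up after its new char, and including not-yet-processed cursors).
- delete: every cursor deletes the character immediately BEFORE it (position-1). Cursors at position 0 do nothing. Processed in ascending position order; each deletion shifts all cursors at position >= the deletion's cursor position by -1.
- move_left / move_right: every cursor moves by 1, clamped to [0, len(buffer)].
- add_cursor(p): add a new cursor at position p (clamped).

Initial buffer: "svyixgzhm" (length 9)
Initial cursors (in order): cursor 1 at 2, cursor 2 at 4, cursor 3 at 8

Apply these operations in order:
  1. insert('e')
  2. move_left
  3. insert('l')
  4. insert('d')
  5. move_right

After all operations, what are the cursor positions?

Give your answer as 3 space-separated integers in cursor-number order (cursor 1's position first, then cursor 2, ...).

Answer: 5 10 17

Derivation:
After op 1 (insert('e')): buffer="sveyiexgzhem" (len 12), cursors c1@3 c2@6 c3@11, authorship ..1..2....3.
After op 2 (move_left): buffer="sveyiexgzhem" (len 12), cursors c1@2 c2@5 c3@10, authorship ..1..2....3.
After op 3 (insert('l')): buffer="svleyilexgzhlem" (len 15), cursors c1@3 c2@7 c3@13, authorship ..11..22....33.
After op 4 (insert('d')): buffer="svldeyildexgzhldem" (len 18), cursors c1@4 c2@9 c3@16, authorship ..111..222....333.
After op 5 (move_right): buffer="svldeyildexgzhldem" (len 18), cursors c1@5 c2@10 c3@17, authorship ..111..222....333.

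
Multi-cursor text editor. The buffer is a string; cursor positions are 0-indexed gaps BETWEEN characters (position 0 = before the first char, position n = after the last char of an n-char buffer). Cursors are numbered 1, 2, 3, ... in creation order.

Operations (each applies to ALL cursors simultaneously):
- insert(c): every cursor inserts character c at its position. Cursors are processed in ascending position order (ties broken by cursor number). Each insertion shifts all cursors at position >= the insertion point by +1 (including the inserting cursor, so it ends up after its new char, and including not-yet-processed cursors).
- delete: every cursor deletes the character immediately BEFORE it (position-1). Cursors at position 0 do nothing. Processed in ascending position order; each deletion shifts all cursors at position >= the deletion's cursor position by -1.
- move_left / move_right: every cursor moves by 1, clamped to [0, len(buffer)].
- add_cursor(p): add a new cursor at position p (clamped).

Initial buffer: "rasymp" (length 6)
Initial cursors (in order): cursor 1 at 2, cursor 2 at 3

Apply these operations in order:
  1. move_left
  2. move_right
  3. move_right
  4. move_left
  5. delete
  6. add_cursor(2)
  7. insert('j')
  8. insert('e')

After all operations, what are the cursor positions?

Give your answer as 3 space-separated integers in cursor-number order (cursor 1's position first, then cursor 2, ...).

After op 1 (move_left): buffer="rasymp" (len 6), cursors c1@1 c2@2, authorship ......
After op 2 (move_right): buffer="rasymp" (len 6), cursors c1@2 c2@3, authorship ......
After op 3 (move_right): buffer="rasymp" (len 6), cursors c1@3 c2@4, authorship ......
After op 4 (move_left): buffer="rasymp" (len 6), cursors c1@2 c2@3, authorship ......
After op 5 (delete): buffer="rymp" (len 4), cursors c1@1 c2@1, authorship ....
After op 6 (add_cursor(2)): buffer="rymp" (len 4), cursors c1@1 c2@1 c3@2, authorship ....
After op 7 (insert('j')): buffer="rjjyjmp" (len 7), cursors c1@3 c2@3 c3@5, authorship .12.3..
After op 8 (insert('e')): buffer="rjjeeyjemp" (len 10), cursors c1@5 c2@5 c3@8, authorship .1212.33..

Answer: 5 5 8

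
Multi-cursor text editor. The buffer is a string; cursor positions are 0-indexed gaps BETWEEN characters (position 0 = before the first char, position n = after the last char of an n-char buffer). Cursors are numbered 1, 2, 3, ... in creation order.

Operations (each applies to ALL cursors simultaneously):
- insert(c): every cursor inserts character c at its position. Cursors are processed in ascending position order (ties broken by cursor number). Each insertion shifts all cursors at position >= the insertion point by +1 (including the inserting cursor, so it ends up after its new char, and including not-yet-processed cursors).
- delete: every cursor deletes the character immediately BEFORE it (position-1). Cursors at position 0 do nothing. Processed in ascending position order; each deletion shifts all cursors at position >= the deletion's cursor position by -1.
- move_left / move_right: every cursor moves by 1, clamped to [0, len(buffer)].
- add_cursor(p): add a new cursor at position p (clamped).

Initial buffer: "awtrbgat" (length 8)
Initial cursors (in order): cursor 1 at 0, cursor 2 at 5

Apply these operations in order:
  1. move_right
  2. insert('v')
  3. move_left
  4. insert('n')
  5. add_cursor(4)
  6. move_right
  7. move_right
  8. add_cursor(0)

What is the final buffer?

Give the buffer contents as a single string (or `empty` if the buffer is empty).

Answer: anvwtrbgnvat

Derivation:
After op 1 (move_right): buffer="awtrbgat" (len 8), cursors c1@1 c2@6, authorship ........
After op 2 (insert('v')): buffer="avwtrbgvat" (len 10), cursors c1@2 c2@8, authorship .1.....2..
After op 3 (move_left): buffer="avwtrbgvat" (len 10), cursors c1@1 c2@7, authorship .1.....2..
After op 4 (insert('n')): buffer="anvwtrbgnvat" (len 12), cursors c1@2 c2@9, authorship .11.....22..
After op 5 (add_cursor(4)): buffer="anvwtrbgnvat" (len 12), cursors c1@2 c3@4 c2@9, authorship .11.....22..
After op 6 (move_right): buffer="anvwtrbgnvat" (len 12), cursors c1@3 c3@5 c2@10, authorship .11.....22..
After op 7 (move_right): buffer="anvwtrbgnvat" (len 12), cursors c1@4 c3@6 c2@11, authorship .11.....22..
After op 8 (add_cursor(0)): buffer="anvwtrbgnvat" (len 12), cursors c4@0 c1@4 c3@6 c2@11, authorship .11.....22..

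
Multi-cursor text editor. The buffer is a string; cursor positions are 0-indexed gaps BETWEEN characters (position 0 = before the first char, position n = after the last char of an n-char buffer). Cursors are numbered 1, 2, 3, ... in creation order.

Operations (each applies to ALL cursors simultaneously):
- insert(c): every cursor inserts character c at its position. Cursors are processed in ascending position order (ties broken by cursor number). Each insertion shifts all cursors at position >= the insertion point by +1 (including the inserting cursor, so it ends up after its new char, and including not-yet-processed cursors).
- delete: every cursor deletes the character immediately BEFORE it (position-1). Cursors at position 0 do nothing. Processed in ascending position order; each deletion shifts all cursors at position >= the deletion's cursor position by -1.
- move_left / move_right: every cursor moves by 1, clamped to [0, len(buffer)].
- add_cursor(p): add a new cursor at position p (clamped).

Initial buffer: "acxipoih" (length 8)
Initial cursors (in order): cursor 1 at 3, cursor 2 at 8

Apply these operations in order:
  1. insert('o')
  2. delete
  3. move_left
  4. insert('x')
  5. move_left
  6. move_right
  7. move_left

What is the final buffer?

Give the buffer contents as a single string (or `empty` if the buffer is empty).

Answer: acxxipoixh

Derivation:
After op 1 (insert('o')): buffer="acxoipoiho" (len 10), cursors c1@4 c2@10, authorship ...1.....2
After op 2 (delete): buffer="acxipoih" (len 8), cursors c1@3 c2@8, authorship ........
After op 3 (move_left): buffer="acxipoih" (len 8), cursors c1@2 c2@7, authorship ........
After op 4 (insert('x')): buffer="acxxipoixh" (len 10), cursors c1@3 c2@9, authorship ..1.....2.
After op 5 (move_left): buffer="acxxipoixh" (len 10), cursors c1@2 c2@8, authorship ..1.....2.
After op 6 (move_right): buffer="acxxipoixh" (len 10), cursors c1@3 c2@9, authorship ..1.....2.
After op 7 (move_left): buffer="acxxipoixh" (len 10), cursors c1@2 c2@8, authorship ..1.....2.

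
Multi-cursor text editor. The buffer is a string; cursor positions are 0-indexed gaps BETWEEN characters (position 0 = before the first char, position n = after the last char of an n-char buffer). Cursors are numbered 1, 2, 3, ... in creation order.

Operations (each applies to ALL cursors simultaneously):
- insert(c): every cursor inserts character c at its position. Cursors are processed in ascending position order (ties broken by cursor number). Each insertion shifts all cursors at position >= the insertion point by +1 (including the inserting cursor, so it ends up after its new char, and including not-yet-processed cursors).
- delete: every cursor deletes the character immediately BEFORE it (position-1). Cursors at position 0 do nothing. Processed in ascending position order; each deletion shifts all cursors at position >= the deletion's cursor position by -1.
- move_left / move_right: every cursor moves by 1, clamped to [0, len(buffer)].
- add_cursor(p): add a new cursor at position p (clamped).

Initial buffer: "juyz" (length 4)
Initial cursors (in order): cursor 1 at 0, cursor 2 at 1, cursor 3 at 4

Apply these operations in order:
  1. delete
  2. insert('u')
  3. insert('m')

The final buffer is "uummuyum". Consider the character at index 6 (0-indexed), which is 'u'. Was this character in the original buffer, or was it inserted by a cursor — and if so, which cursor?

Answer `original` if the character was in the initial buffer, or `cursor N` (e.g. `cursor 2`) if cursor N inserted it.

After op 1 (delete): buffer="uy" (len 2), cursors c1@0 c2@0 c3@2, authorship ..
After op 2 (insert('u')): buffer="uuuyu" (len 5), cursors c1@2 c2@2 c3@5, authorship 12..3
After op 3 (insert('m')): buffer="uummuyum" (len 8), cursors c1@4 c2@4 c3@8, authorship 1212..33
Authorship (.=original, N=cursor N): 1 2 1 2 . . 3 3
Index 6: author = 3

Answer: cursor 3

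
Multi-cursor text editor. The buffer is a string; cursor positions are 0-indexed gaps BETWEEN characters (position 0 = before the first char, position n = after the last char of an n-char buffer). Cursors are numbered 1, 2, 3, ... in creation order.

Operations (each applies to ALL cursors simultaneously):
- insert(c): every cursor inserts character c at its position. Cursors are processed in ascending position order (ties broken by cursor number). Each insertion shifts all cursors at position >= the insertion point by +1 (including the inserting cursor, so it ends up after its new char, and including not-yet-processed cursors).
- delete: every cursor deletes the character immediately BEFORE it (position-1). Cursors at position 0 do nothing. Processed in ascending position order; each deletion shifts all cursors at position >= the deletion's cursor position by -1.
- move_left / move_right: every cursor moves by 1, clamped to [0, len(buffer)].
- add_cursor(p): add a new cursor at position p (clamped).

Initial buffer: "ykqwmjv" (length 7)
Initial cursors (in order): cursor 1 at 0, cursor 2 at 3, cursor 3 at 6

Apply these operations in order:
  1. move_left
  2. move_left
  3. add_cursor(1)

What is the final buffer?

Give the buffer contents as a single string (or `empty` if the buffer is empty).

Answer: ykqwmjv

Derivation:
After op 1 (move_left): buffer="ykqwmjv" (len 7), cursors c1@0 c2@2 c3@5, authorship .......
After op 2 (move_left): buffer="ykqwmjv" (len 7), cursors c1@0 c2@1 c3@4, authorship .......
After op 3 (add_cursor(1)): buffer="ykqwmjv" (len 7), cursors c1@0 c2@1 c4@1 c3@4, authorship .......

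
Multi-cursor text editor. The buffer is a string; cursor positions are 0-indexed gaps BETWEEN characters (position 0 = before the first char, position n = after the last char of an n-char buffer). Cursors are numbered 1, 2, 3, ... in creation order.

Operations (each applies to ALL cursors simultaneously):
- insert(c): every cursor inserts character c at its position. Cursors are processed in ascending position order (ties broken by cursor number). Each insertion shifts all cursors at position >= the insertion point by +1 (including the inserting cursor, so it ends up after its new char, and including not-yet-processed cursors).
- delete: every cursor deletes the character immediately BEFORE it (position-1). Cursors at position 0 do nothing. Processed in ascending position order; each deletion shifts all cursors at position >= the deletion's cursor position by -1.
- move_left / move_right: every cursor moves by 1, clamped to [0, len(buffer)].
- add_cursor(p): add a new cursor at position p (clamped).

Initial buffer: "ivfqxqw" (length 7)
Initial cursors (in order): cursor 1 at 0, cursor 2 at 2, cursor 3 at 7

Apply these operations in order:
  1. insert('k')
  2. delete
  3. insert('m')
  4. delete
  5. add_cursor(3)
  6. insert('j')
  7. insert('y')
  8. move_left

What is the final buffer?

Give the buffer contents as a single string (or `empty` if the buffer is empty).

Answer: jyivjyfjyqxqwjy

Derivation:
After op 1 (insert('k')): buffer="kivkfqxqwk" (len 10), cursors c1@1 c2@4 c3@10, authorship 1..2.....3
After op 2 (delete): buffer="ivfqxqw" (len 7), cursors c1@0 c2@2 c3@7, authorship .......
After op 3 (insert('m')): buffer="mivmfqxqwm" (len 10), cursors c1@1 c2@4 c3@10, authorship 1..2.....3
After op 4 (delete): buffer="ivfqxqw" (len 7), cursors c1@0 c2@2 c3@7, authorship .......
After op 5 (add_cursor(3)): buffer="ivfqxqw" (len 7), cursors c1@0 c2@2 c4@3 c3@7, authorship .......
After op 6 (insert('j')): buffer="jivjfjqxqwj" (len 11), cursors c1@1 c2@4 c4@6 c3@11, authorship 1..2.4....3
After op 7 (insert('y')): buffer="jyivjyfjyqxqwjy" (len 15), cursors c1@2 c2@6 c4@9 c3@15, authorship 11..22.44....33
After op 8 (move_left): buffer="jyivjyfjyqxqwjy" (len 15), cursors c1@1 c2@5 c4@8 c3@14, authorship 11..22.44....33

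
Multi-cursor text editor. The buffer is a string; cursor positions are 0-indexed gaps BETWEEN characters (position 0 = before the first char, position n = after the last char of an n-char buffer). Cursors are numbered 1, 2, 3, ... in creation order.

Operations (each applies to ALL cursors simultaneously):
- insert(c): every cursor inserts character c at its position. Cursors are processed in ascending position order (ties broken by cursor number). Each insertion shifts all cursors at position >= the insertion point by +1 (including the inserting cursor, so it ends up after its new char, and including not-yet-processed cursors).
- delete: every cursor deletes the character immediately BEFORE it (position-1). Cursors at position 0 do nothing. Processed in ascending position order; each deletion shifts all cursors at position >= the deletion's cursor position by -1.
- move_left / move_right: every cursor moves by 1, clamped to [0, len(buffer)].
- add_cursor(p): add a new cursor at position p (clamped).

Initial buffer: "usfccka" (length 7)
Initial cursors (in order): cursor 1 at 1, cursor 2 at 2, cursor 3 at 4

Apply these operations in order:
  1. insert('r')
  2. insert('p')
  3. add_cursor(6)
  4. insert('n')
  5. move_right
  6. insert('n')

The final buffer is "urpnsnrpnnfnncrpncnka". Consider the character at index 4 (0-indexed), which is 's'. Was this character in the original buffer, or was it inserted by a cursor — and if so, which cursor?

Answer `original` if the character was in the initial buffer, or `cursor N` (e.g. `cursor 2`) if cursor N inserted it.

After op 1 (insert('r')): buffer="ursrfcrcka" (len 10), cursors c1@2 c2@4 c3@7, authorship .1.2..3...
After op 2 (insert('p')): buffer="urpsrpfcrpcka" (len 13), cursors c1@3 c2@6 c3@10, authorship .11.22..33...
After op 3 (add_cursor(6)): buffer="urpsrpfcrpcka" (len 13), cursors c1@3 c2@6 c4@6 c3@10, authorship .11.22..33...
After op 4 (insert('n')): buffer="urpnsrpnnfcrpncka" (len 17), cursors c1@4 c2@9 c4@9 c3@14, authorship .111.2224..333...
After op 5 (move_right): buffer="urpnsrpnnfcrpncka" (len 17), cursors c1@5 c2@10 c4@10 c3@15, authorship .111.2224..333...
After op 6 (insert('n')): buffer="urpnsnrpnnfnncrpncnka" (len 21), cursors c1@6 c2@13 c4@13 c3@19, authorship .111.12224.24.333.3..
Authorship (.=original, N=cursor N): . 1 1 1 . 1 2 2 2 4 . 2 4 . 3 3 3 . 3 . .
Index 4: author = original

Answer: original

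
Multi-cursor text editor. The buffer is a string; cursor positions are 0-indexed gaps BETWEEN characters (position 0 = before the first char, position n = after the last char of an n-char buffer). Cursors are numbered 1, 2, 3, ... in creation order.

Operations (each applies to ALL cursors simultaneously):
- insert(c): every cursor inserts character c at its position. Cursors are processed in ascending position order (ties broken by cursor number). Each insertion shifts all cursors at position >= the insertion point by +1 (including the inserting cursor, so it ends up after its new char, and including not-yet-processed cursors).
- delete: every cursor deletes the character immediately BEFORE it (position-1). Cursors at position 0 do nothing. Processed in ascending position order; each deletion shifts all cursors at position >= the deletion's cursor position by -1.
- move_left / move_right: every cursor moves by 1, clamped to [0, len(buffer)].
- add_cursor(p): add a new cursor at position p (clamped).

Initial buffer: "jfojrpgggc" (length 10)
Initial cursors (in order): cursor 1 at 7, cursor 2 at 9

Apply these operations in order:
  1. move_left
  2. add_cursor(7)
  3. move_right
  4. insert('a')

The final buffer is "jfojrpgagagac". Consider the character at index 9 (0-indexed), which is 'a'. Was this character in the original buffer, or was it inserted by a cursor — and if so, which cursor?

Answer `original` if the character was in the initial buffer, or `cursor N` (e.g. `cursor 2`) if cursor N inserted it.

After op 1 (move_left): buffer="jfojrpgggc" (len 10), cursors c1@6 c2@8, authorship ..........
After op 2 (add_cursor(7)): buffer="jfojrpgggc" (len 10), cursors c1@6 c3@7 c2@8, authorship ..........
After op 3 (move_right): buffer="jfojrpgggc" (len 10), cursors c1@7 c3@8 c2@9, authorship ..........
After op 4 (insert('a')): buffer="jfojrpgagagac" (len 13), cursors c1@8 c3@10 c2@12, authorship .......1.3.2.
Authorship (.=original, N=cursor N): . . . . . . . 1 . 3 . 2 .
Index 9: author = 3

Answer: cursor 3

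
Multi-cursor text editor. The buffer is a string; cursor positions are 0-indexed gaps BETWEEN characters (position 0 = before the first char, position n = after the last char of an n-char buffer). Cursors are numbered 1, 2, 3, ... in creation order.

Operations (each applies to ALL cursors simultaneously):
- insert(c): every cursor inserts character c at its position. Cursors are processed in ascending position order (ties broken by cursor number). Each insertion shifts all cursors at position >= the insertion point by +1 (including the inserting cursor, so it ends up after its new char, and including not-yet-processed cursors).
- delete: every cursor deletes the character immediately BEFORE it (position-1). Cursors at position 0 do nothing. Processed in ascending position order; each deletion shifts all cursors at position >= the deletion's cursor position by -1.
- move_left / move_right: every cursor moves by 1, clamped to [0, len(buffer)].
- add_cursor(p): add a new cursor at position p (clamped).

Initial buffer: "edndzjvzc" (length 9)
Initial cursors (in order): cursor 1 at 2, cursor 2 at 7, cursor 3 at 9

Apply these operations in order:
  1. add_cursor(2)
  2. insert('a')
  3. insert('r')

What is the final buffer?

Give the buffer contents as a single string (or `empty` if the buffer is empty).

After op 1 (add_cursor(2)): buffer="edndzjvzc" (len 9), cursors c1@2 c4@2 c2@7 c3@9, authorship .........
After op 2 (insert('a')): buffer="edaandzjvazca" (len 13), cursors c1@4 c4@4 c2@10 c3@13, authorship ..14.....2..3
After op 3 (insert('r')): buffer="edaarrndzjvarzcar" (len 17), cursors c1@6 c4@6 c2@13 c3@17, authorship ..1414.....22..33

Answer: edaarrndzjvarzcar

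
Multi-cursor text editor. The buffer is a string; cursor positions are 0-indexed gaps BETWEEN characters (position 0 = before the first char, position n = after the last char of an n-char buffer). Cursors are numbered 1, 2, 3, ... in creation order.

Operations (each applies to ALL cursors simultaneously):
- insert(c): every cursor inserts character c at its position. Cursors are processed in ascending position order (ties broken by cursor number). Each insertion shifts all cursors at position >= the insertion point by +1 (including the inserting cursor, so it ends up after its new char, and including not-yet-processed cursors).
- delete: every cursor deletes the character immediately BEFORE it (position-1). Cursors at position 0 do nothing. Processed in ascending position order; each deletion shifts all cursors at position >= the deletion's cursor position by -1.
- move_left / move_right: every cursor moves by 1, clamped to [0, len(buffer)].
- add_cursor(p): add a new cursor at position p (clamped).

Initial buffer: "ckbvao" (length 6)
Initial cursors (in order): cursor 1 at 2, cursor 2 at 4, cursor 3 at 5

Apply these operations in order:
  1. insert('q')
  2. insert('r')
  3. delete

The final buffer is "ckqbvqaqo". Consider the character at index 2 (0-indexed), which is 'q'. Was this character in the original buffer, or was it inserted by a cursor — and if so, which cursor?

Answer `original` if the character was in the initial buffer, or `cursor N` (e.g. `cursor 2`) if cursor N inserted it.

Answer: cursor 1

Derivation:
After op 1 (insert('q')): buffer="ckqbvqaqo" (len 9), cursors c1@3 c2@6 c3@8, authorship ..1..2.3.
After op 2 (insert('r')): buffer="ckqrbvqraqro" (len 12), cursors c1@4 c2@8 c3@11, authorship ..11..22.33.
After op 3 (delete): buffer="ckqbvqaqo" (len 9), cursors c1@3 c2@6 c3@8, authorship ..1..2.3.
Authorship (.=original, N=cursor N): . . 1 . . 2 . 3 .
Index 2: author = 1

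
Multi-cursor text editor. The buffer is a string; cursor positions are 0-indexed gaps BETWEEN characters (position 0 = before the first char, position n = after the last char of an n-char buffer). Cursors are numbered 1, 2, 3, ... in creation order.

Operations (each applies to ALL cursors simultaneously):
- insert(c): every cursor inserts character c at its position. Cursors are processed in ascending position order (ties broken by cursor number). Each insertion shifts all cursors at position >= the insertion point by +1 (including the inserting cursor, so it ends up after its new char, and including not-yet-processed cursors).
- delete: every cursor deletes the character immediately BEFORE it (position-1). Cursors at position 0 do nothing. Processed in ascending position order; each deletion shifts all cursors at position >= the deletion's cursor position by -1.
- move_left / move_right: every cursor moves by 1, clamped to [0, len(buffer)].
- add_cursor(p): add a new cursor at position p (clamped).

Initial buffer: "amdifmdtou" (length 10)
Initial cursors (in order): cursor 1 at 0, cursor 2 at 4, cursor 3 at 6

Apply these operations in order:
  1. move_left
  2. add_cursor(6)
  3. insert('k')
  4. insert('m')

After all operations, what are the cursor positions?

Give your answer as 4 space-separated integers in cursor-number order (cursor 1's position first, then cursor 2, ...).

After op 1 (move_left): buffer="amdifmdtou" (len 10), cursors c1@0 c2@3 c3@5, authorship ..........
After op 2 (add_cursor(6)): buffer="amdifmdtou" (len 10), cursors c1@0 c2@3 c3@5 c4@6, authorship ..........
After op 3 (insert('k')): buffer="kamdkifkmkdtou" (len 14), cursors c1@1 c2@5 c3@8 c4@10, authorship 1...2..3.4....
After op 4 (insert('m')): buffer="kmamdkmifkmmkmdtou" (len 18), cursors c1@2 c2@7 c3@11 c4@14, authorship 11...22..33.44....

Answer: 2 7 11 14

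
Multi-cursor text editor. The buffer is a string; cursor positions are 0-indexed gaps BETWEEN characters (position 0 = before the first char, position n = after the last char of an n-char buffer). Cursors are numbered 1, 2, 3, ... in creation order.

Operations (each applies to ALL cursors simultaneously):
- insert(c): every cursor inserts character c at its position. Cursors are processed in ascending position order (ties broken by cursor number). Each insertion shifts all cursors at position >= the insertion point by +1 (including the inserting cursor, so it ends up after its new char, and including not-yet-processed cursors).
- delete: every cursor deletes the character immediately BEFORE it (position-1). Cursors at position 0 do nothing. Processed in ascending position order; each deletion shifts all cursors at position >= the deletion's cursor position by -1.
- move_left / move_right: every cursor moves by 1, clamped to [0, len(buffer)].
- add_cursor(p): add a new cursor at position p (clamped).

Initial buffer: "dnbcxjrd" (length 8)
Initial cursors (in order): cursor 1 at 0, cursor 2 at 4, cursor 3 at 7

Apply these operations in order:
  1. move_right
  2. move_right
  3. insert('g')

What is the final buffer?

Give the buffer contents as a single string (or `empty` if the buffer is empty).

After op 1 (move_right): buffer="dnbcxjrd" (len 8), cursors c1@1 c2@5 c3@8, authorship ........
After op 2 (move_right): buffer="dnbcxjrd" (len 8), cursors c1@2 c2@6 c3@8, authorship ........
After op 3 (insert('g')): buffer="dngbcxjgrdg" (len 11), cursors c1@3 c2@8 c3@11, authorship ..1....2..3

Answer: dngbcxjgrdg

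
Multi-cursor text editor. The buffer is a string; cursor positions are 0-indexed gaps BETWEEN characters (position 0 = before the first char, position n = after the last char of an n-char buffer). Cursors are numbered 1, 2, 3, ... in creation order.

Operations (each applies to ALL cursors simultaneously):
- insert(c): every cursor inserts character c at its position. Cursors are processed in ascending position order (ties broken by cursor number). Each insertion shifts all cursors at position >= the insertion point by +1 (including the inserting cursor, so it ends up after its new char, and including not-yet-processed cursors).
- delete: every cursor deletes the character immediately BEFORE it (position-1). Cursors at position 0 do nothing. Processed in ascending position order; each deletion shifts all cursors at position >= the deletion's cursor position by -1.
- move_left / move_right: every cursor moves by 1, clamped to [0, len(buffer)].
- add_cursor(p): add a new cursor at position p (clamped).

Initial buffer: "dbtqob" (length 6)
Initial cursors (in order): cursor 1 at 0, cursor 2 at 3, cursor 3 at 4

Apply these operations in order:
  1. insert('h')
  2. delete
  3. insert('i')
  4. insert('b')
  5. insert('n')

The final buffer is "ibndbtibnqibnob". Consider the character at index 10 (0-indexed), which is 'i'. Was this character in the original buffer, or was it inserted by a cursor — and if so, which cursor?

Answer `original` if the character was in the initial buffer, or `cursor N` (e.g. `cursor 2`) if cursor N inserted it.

Answer: cursor 3

Derivation:
After op 1 (insert('h')): buffer="hdbthqhob" (len 9), cursors c1@1 c2@5 c3@7, authorship 1...2.3..
After op 2 (delete): buffer="dbtqob" (len 6), cursors c1@0 c2@3 c3@4, authorship ......
After op 3 (insert('i')): buffer="idbtiqiob" (len 9), cursors c1@1 c2@5 c3@7, authorship 1...2.3..
After op 4 (insert('b')): buffer="ibdbtibqibob" (len 12), cursors c1@2 c2@7 c3@10, authorship 11...22.33..
After op 5 (insert('n')): buffer="ibndbtibnqibnob" (len 15), cursors c1@3 c2@9 c3@13, authorship 111...222.333..
Authorship (.=original, N=cursor N): 1 1 1 . . . 2 2 2 . 3 3 3 . .
Index 10: author = 3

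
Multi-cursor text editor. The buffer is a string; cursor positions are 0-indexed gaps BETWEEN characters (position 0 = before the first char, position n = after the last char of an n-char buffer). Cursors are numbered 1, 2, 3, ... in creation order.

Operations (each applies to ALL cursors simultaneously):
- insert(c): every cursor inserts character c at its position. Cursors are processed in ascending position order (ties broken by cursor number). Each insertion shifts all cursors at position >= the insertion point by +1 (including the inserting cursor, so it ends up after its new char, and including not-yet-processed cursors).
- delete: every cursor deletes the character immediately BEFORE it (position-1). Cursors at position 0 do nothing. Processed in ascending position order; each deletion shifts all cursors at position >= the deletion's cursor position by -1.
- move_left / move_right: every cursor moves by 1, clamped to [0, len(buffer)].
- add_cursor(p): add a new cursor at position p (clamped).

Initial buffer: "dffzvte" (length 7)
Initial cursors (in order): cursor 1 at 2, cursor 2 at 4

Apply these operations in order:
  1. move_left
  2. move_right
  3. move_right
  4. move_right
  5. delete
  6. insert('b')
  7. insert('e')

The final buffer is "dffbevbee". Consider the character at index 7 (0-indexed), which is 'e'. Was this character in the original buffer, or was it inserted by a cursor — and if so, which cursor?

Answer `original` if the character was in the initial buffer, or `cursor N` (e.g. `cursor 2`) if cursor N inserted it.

After op 1 (move_left): buffer="dffzvte" (len 7), cursors c1@1 c2@3, authorship .......
After op 2 (move_right): buffer="dffzvte" (len 7), cursors c1@2 c2@4, authorship .......
After op 3 (move_right): buffer="dffzvte" (len 7), cursors c1@3 c2@5, authorship .......
After op 4 (move_right): buffer="dffzvte" (len 7), cursors c1@4 c2@6, authorship .......
After op 5 (delete): buffer="dffve" (len 5), cursors c1@3 c2@4, authorship .....
After op 6 (insert('b')): buffer="dffbvbe" (len 7), cursors c1@4 c2@6, authorship ...1.2.
After op 7 (insert('e')): buffer="dffbevbee" (len 9), cursors c1@5 c2@8, authorship ...11.22.
Authorship (.=original, N=cursor N): . . . 1 1 . 2 2 .
Index 7: author = 2

Answer: cursor 2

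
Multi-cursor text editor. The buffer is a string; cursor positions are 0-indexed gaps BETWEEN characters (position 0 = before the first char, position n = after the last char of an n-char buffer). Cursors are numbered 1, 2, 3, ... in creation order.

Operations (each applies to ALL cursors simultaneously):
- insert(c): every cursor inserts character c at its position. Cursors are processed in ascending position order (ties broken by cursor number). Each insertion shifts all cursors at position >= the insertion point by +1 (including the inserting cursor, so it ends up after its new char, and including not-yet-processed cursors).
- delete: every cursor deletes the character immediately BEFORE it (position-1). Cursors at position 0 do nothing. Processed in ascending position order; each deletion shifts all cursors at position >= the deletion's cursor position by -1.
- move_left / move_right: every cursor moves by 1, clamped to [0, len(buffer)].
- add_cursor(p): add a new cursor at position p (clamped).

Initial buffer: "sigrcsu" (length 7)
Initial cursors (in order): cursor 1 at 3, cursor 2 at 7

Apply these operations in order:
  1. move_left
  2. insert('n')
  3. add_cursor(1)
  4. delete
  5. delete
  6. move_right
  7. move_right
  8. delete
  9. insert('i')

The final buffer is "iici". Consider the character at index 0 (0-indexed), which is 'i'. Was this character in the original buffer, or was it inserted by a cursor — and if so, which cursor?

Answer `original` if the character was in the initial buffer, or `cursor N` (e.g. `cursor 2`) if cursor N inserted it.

After op 1 (move_left): buffer="sigrcsu" (len 7), cursors c1@2 c2@6, authorship .......
After op 2 (insert('n')): buffer="singrcsnu" (len 9), cursors c1@3 c2@8, authorship ..1....2.
After op 3 (add_cursor(1)): buffer="singrcsnu" (len 9), cursors c3@1 c1@3 c2@8, authorship ..1....2.
After op 4 (delete): buffer="igrcsu" (len 6), cursors c3@0 c1@1 c2@5, authorship ......
After op 5 (delete): buffer="grcu" (len 4), cursors c1@0 c3@0 c2@3, authorship ....
After op 6 (move_right): buffer="grcu" (len 4), cursors c1@1 c3@1 c2@4, authorship ....
After op 7 (move_right): buffer="grcu" (len 4), cursors c1@2 c3@2 c2@4, authorship ....
After op 8 (delete): buffer="c" (len 1), cursors c1@0 c3@0 c2@1, authorship .
After op 9 (insert('i')): buffer="iici" (len 4), cursors c1@2 c3@2 c2@4, authorship 13.2
Authorship (.=original, N=cursor N): 1 3 . 2
Index 0: author = 1

Answer: cursor 1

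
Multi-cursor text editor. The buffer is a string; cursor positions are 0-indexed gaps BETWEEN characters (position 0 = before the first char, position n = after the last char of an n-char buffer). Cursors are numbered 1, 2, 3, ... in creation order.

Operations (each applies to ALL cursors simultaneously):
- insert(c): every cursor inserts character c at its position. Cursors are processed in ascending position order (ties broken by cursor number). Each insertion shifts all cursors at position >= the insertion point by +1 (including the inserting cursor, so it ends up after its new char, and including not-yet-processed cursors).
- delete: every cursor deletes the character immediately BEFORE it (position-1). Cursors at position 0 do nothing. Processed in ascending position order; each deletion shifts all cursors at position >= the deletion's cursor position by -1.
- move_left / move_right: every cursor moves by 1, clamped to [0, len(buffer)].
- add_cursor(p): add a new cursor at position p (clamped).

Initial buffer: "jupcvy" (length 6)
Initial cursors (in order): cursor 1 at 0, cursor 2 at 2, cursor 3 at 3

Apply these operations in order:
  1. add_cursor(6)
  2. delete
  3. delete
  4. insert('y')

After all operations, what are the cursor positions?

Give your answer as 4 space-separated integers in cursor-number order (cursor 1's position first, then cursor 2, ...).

Answer: 3 3 3 5

Derivation:
After op 1 (add_cursor(6)): buffer="jupcvy" (len 6), cursors c1@0 c2@2 c3@3 c4@6, authorship ......
After op 2 (delete): buffer="jcv" (len 3), cursors c1@0 c2@1 c3@1 c4@3, authorship ...
After op 3 (delete): buffer="c" (len 1), cursors c1@0 c2@0 c3@0 c4@1, authorship .
After op 4 (insert('y')): buffer="yyycy" (len 5), cursors c1@3 c2@3 c3@3 c4@5, authorship 123.4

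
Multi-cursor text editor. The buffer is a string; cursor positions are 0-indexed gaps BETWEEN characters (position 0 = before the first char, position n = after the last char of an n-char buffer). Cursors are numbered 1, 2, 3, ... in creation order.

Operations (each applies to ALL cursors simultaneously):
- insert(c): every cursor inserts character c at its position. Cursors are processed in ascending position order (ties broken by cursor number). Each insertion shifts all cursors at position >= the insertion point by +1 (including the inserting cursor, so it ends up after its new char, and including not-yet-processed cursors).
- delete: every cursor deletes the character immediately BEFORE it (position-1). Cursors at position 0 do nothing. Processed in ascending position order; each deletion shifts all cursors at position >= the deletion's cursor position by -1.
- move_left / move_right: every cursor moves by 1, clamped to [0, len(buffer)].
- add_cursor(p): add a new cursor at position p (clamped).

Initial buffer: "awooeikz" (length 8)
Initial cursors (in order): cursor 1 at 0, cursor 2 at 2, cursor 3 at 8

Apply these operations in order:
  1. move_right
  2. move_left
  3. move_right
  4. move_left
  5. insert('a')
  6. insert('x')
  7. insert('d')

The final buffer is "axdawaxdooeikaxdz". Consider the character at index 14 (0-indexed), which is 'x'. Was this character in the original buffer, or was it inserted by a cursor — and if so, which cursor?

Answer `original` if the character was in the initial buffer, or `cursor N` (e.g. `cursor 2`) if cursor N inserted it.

Answer: cursor 3

Derivation:
After op 1 (move_right): buffer="awooeikz" (len 8), cursors c1@1 c2@3 c3@8, authorship ........
After op 2 (move_left): buffer="awooeikz" (len 8), cursors c1@0 c2@2 c3@7, authorship ........
After op 3 (move_right): buffer="awooeikz" (len 8), cursors c1@1 c2@3 c3@8, authorship ........
After op 4 (move_left): buffer="awooeikz" (len 8), cursors c1@0 c2@2 c3@7, authorship ........
After op 5 (insert('a')): buffer="aawaooeikaz" (len 11), cursors c1@1 c2@4 c3@10, authorship 1..2.....3.
After op 6 (insert('x')): buffer="axawaxooeikaxz" (len 14), cursors c1@2 c2@6 c3@13, authorship 11..22.....33.
After op 7 (insert('d')): buffer="axdawaxdooeikaxdz" (len 17), cursors c1@3 c2@8 c3@16, authorship 111..222.....333.
Authorship (.=original, N=cursor N): 1 1 1 . . 2 2 2 . . . . . 3 3 3 .
Index 14: author = 3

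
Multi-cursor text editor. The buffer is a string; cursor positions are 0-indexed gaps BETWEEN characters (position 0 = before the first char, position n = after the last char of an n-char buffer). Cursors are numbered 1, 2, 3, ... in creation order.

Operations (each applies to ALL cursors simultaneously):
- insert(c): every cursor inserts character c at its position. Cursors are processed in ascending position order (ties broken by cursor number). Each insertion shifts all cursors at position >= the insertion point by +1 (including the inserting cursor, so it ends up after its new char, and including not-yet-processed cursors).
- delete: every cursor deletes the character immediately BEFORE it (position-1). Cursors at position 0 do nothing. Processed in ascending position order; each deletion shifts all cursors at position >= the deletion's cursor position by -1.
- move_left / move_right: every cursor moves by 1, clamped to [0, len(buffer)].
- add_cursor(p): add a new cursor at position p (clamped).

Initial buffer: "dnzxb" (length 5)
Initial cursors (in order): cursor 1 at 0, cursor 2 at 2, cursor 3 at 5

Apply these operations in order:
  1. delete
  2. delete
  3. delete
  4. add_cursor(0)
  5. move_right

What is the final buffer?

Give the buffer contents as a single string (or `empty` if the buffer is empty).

After op 1 (delete): buffer="dzx" (len 3), cursors c1@0 c2@1 c3@3, authorship ...
After op 2 (delete): buffer="z" (len 1), cursors c1@0 c2@0 c3@1, authorship .
After op 3 (delete): buffer="" (len 0), cursors c1@0 c2@0 c3@0, authorship 
After op 4 (add_cursor(0)): buffer="" (len 0), cursors c1@0 c2@0 c3@0 c4@0, authorship 
After op 5 (move_right): buffer="" (len 0), cursors c1@0 c2@0 c3@0 c4@0, authorship 

Answer: empty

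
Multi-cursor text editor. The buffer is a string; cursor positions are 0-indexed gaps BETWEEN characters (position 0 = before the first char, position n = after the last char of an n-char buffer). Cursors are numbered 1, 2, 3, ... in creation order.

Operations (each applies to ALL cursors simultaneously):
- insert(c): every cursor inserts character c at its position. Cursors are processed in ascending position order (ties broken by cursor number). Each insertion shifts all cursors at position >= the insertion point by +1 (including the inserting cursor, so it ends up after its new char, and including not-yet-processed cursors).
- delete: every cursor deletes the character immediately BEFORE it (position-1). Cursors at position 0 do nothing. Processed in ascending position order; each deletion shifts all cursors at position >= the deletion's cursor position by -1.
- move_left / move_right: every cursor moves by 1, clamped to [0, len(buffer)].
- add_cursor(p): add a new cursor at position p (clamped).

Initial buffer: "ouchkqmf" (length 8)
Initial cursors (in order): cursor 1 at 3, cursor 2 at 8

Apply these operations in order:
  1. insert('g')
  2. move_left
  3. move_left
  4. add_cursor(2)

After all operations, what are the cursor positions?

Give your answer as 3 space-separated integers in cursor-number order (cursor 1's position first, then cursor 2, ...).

Answer: 2 8 2

Derivation:
After op 1 (insert('g')): buffer="oucghkqmfg" (len 10), cursors c1@4 c2@10, authorship ...1.....2
After op 2 (move_left): buffer="oucghkqmfg" (len 10), cursors c1@3 c2@9, authorship ...1.....2
After op 3 (move_left): buffer="oucghkqmfg" (len 10), cursors c1@2 c2@8, authorship ...1.....2
After op 4 (add_cursor(2)): buffer="oucghkqmfg" (len 10), cursors c1@2 c3@2 c2@8, authorship ...1.....2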